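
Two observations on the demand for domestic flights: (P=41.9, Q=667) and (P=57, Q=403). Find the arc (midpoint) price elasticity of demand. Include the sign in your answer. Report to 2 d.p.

ΔQ = 403 − 667 = -264; ΔP = 57 − 41.9 = 15.1.
Midpoints: P̄ = 49.45, Q̄ = 535.0.
ε = (ΔQ/ΔP)(P̄/Q̄) = (-264/15.1)(49.45/535.0).

-1.62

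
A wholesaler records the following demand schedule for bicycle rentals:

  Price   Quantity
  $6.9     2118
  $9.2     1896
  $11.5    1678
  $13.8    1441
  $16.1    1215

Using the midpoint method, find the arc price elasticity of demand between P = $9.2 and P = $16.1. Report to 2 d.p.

At P = 9.2, Q = 1896; at P = 16.1, Q = 1215.
ΔQ = -681, ΔP = 6.9. Midpoints: P̄ = 12.65, Q̄ = 1555.5.
ε = (ΔQ/ΔP)(P̄/Q̄) = (-681/6.9)(12.65/1555.5).

-0.80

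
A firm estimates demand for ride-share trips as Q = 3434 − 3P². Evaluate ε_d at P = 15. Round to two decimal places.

At P = 15, Q = 2759.
dQ/dP = −6P = -90.
ε = (dQ/dP)(P/Q) = (-90)(15/2759).
|ε| < 1, so demand is inelastic at this price.

-0.49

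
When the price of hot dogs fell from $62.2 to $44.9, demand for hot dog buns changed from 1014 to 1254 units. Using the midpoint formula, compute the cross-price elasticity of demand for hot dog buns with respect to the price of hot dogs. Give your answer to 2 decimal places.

-0.66

ΔQ_x = 1254 − 1014 = 240; ΔP_y = 44.9 − 62.2 = -17.3.
Midpoints: P̄_y = 53.55, Q̄_x = 1134.0.
ε_xy = (ΔQ_x/ΔP_y)(P̄_y/Q̄_x) = (240/-17.3)(53.55/1134.0).
ε_xy < 0, so the goods are complements.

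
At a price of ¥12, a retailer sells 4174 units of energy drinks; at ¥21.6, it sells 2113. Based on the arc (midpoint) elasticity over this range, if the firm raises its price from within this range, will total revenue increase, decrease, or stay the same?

decrease

Arc ε = (-2061/9.6)(16.80/3143.5) ≈ -1.147.
|ε| = 1.15 > 1, so demand is elastic. A price rise therefore reduces total revenue.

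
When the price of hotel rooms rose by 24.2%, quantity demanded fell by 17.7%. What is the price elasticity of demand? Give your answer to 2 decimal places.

ε = %ΔQ / %ΔP = (-17.7)/(24.2) = -0.731.

-0.73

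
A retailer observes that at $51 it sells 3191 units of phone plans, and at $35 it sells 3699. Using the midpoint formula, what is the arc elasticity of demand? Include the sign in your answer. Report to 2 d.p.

ΔQ = 3699 − 3191 = 508; ΔP = 35 − 51 = -16.
Midpoints: P̄ = 43.00, Q̄ = 3445.0.
ε = (ΔQ/ΔP)(P̄/Q̄) = (508/-16)(43.00/3445.0).

-0.40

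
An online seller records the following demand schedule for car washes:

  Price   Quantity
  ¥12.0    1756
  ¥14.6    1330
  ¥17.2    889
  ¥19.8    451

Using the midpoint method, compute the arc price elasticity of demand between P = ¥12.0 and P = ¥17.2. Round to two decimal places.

At P = 12.0, Q = 1756; at P = 17.2, Q = 889.
ΔQ = -867, ΔP = 5.2. Midpoints: P̄ = 14.60, Q̄ = 1322.5.
ε = (ΔQ/ΔP)(P̄/Q̄) = (-867/5.2)(14.60/1322.5).

-1.84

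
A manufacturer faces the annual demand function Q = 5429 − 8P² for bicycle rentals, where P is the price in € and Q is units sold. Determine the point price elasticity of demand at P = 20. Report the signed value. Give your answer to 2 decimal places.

At P = 20, Q = 2229.
dQ/dP = −16P = -320.
ε = (dQ/dP)(P/Q) = (-320)(20/2229).

-2.87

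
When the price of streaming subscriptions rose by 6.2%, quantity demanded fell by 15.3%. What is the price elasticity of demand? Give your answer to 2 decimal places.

-2.47

ε = %ΔQ / %ΔP = (-15.3)/(6.2) = -2.468.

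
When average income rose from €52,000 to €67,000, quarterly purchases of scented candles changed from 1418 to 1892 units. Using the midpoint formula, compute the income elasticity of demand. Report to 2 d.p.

1.14

ΔQ = 474, ΔI = 15000. Midpoints: Ī = 59,500, Q̄ = 1655.0.
ε_I = (ΔQ/ΔI)(Ī/Q̄) = (474/15000)(59500/1655.0).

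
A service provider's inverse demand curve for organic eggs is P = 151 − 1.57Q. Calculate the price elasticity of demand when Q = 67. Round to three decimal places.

At Q = 67, P = 151 − 1.57(67) = 45.81.
dP/dQ = −1.57, so dQ/dP = 1/(−1.57) = -0.637.
ε = (dQ/dP)(P/Q) = (-0.637)(45.81/67).

-0.435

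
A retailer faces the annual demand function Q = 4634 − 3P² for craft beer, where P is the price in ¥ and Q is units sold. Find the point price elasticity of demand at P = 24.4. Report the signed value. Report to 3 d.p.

At P = 24.4, Q = 2847.920.
dQ/dP = −6P = -146.400.
ε = (dQ/dP)(P/Q) = (-146.400)(24.4/2847.920).

-1.254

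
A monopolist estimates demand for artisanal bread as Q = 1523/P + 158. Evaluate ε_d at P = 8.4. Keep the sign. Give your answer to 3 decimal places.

At P = 8.4, Q = 339.310.
dQ/dP = −1523/P² = -21.584.
ε = (dQ/dP)(P/Q) = (-21.584)(8.4/339.310).
|ε| < 1, so demand is inelastic at this price.

-0.534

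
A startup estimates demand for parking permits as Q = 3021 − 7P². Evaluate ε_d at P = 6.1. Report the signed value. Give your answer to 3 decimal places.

At P = 6.1, Q = 2760.530.
dQ/dP = −14P = -85.400.
ε = (dQ/dP)(P/Q) = (-85.400)(6.1/2760.530).
|ε| < 1, so demand is inelastic at this price.

-0.189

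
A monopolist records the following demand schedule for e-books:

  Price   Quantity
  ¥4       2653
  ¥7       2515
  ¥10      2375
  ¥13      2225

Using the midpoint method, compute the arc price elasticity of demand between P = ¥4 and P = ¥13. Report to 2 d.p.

-0.17

At P = 4, Q = 2653; at P = 13, Q = 2225.
ΔQ = -428, ΔP = 9. Midpoints: P̄ = 8.50, Q̄ = 2439.0.
ε = (ΔQ/ΔP)(P̄/Q̄) = (-428/9)(8.50/2439.0).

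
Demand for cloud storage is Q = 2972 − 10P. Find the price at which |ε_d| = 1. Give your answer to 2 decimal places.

For linear demand Q = a − bP, ε = −bP/(a − bP). |ε| = 1 when bP = a − bP, i.e. P = a/(2b).
P = 2972/(2·10) = 2972/20 = 148.6000.

148.60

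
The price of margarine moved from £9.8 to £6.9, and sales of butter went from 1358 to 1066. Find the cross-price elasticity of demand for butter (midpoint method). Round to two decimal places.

ΔQ_x = 1066 − 1358 = -292; ΔP_y = 6.9 − 9.8 = -2.9.
Midpoints: P̄_y = 8.35, Q̄_x = 1212.0.
ε_xy = (ΔQ_x/ΔP_y)(P̄_y/Q̄_x) = (-292/-2.9)(8.35/1212.0).

0.69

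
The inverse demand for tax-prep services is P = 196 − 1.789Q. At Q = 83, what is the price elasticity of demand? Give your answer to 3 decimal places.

At Q = 83, P = 196 − 1.789(83) = 47.51.
dP/dQ = −1.789, so dQ/dP = 1/(−1.789) = -0.559.
ε = (dQ/dP)(P/Q) = (-0.559)(47.51/83).

-0.320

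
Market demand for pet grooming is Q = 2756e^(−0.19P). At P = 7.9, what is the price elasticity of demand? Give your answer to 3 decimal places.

-1.501

At P = 7.9, Q = 614.332.
dQ/dP = −0.19·2756e^(−0.19P) = −0.19Q = -116.723.
ε = (dQ/dP)(P/Q) = (-116.723)(7.9/614.332).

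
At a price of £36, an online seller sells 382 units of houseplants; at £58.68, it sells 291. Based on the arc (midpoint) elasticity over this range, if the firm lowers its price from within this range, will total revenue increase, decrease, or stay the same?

decrease

Arc ε = (-91/22.68)(47.34/336.5) ≈ -0.564.
|ε| = 0.56 < 1, so demand is inelastic. A price cut therefore reduces total revenue.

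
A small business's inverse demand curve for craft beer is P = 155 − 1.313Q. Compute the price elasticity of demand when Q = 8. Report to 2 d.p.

-13.76

At Q = 8, P = 155 − 1.313(8) = 144.50.
dP/dQ = −1.313, so dQ/dP = 1/(−1.313) = -0.762.
ε = (dQ/dP)(P/Q) = (-0.762)(144.50/8).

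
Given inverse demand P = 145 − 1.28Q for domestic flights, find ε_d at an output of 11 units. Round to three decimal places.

At Q = 11, P = 145 − 1.28(11) = 130.92.
dP/dQ = −1.28, so dQ/dP = 1/(−1.28) = -0.781.
ε = (dQ/dP)(P/Q) = (-0.781)(130.92/11).

-9.298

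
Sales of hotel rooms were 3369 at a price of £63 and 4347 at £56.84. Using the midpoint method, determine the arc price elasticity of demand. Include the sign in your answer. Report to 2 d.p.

ΔQ = 4347 − 3369 = 978; ΔP = 56.84 − 63 = -6.16.
Midpoints: P̄ = 59.92, Q̄ = 3858.0.
ε = (ΔQ/ΔP)(P̄/Q̄) = (978/-6.16)(59.92/3858.0).

-2.47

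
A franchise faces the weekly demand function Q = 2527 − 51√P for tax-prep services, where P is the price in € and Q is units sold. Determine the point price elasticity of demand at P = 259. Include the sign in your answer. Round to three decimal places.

-0.241

At P = 259, Q = 1706.233.
dQ/dP = −51/(2√P) = -1.584.
ε = (dQ/dP)(P/Q) = (-1.584)(259/1706.233).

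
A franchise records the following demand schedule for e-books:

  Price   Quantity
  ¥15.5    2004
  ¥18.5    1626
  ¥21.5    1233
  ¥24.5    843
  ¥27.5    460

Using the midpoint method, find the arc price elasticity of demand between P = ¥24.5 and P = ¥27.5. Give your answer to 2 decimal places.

-5.09

At P = 24.5, Q = 843; at P = 27.5, Q = 460.
ΔQ = -383, ΔP = 3.0. Midpoints: P̄ = 26.00, Q̄ = 651.5.
ε = (ΔQ/ΔP)(P̄/Q̄) = (-383/3.0)(26.00/651.5).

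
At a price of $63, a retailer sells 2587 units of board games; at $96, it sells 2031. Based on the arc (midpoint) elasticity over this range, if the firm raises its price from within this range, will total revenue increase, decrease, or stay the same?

increase

Arc ε = (-556/33)(79.50/2309.0) ≈ -0.580.
|ε| = 0.58 < 1, so demand is inelastic. A price rise therefore raises total revenue.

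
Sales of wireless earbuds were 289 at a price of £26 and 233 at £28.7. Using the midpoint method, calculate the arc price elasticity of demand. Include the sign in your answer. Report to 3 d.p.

-2.173

ΔQ = 233 − 289 = -56; ΔP = 28.7 − 26 = 2.7.
Midpoints: P̄ = 27.35, Q̄ = 261.0.
ε = (ΔQ/ΔP)(P̄/Q̄) = (-56/2.7)(27.35/261.0).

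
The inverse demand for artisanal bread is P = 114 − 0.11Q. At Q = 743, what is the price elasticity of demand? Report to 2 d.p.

-0.39

At Q = 743, P = 114 − 0.11(743) = 32.27.
dP/dQ = −0.11, so dQ/dP = 1/(−0.11) = -9.091.
ε = (dQ/dP)(P/Q) = (-9.091)(32.27/743).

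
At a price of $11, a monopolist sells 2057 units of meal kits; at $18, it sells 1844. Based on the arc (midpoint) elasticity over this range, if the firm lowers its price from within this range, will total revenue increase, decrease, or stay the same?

Arc ε = (-213/7)(14.50/1950.5) ≈ -0.226.
|ε| = 0.23 < 1, so demand is inelastic. A price cut therefore reduces total revenue.

decrease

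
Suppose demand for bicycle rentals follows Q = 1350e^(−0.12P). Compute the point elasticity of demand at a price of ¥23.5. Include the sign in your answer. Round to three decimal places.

At P = 23.5, Q = 80.468.
dQ/dP = −0.12·1350e^(−0.12P) = −0.12Q = -9.656.
ε = (dQ/dP)(P/Q) = (-9.656)(23.5/80.468).
|ε| > 1, so demand is elastic at this price.

-2.820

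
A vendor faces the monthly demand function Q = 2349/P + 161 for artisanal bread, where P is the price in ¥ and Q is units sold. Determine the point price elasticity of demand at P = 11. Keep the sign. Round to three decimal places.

At P = 11, Q = 374.545.
dQ/dP = −2349/P² = -19.413.
ε = (dQ/dP)(P/Q) = (-19.413)(11/374.545).

-0.570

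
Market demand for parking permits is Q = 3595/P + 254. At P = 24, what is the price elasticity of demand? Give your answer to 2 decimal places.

-0.37

At P = 24, Q = 403.792.
dQ/dP = −3595/P² = -6.241.
ε = (dQ/dP)(P/Q) = (-6.241)(24/403.792).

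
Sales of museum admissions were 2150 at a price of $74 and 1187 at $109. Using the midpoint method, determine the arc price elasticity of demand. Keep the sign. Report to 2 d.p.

ΔQ = 1187 − 2150 = -963; ΔP = 109 − 74 = 35.
Midpoints: P̄ = 91.50, Q̄ = 1668.5.
ε = (ΔQ/ΔP)(P̄/Q̄) = (-963/35)(91.50/1668.5).

-1.51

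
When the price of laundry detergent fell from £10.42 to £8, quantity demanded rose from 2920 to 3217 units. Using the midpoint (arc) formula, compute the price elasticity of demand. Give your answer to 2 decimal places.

-0.37

ΔQ = 3217 − 2920 = 297; ΔP = 8 − 10.42 = -2.42.
Midpoints: P̄ = 9.21, Q̄ = 3068.5.
ε = (ΔQ/ΔP)(P̄/Q̄) = (297/-2.42)(9.21/3068.5).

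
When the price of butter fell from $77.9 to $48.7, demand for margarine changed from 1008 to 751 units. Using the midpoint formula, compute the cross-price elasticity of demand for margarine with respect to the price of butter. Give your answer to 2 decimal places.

0.63

ΔQ_x = 751 − 1008 = -257; ΔP_y = 48.7 − 77.9 = -29.2.
Midpoints: P̄_y = 63.30, Q̄_x = 879.5.
ε_xy = (ΔQ_x/ΔP_y)(P̄_y/Q̄_x) = (-257/-29.2)(63.30/879.5).
ε_xy > 0, so the goods are substitutes.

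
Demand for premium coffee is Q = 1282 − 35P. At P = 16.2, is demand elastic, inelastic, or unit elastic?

Q = 715, dQ/dP = -35.
ε = (dQ/dP)(P/Q) ≈ -0.793.
|ε| = 0.79 < 1.

inelastic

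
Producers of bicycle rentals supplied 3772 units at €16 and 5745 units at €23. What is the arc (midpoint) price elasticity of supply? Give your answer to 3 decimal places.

1.155

ΔQ = 5745 − 3772 = 1973; ΔP = 23 − 16 = 7.
Midpoints: P̄ = 19.50, Q̄ = 4758.5.
ε_s = (ΔQ/ΔP)(P̄/Q̄) = (1973/7)(19.50/4758.5).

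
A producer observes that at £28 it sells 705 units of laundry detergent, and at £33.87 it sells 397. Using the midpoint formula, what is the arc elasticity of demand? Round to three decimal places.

-2.946

ΔQ = 397 − 705 = -308; ΔP = 33.87 − 28 = 5.87.
Midpoints: P̄ = 30.93, Q̄ = 551.0.
ε = (ΔQ/ΔP)(P̄/Q̄) = (-308/5.87)(30.93/551.0).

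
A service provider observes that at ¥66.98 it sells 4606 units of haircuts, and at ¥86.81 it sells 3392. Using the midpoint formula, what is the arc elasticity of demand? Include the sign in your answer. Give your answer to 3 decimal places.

-1.177

ΔQ = 3392 − 4606 = -1214; ΔP = 86.81 − 66.98 = 19.83.
Midpoints: P̄ = 76.90, Q̄ = 3999.0.
ε = (ΔQ/ΔP)(P̄/Q̄) = (-1214/19.83)(76.90/3999.0).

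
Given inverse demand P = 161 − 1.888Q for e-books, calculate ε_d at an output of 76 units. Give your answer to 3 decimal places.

At Q = 76, P = 161 − 1.888(76) = 17.51.
dP/dQ = −1.888, so dQ/dP = 1/(−1.888) = -0.530.
ε = (dQ/dP)(P/Q) = (-0.530)(17.51/76).

-0.122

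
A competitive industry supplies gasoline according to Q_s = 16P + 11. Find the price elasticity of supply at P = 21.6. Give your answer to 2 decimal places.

At P = 21.6, Q_s = 356.60.
dQ_s/dP = 16.
ε_s = (dQ_s/dP)(P/Q_s) = (16)(21.6/356.60).

0.97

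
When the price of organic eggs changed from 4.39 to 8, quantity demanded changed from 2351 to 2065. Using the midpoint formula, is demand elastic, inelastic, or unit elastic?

Arc ε ≈ -0.222.
|ε| = 0.22 < 1.

inelastic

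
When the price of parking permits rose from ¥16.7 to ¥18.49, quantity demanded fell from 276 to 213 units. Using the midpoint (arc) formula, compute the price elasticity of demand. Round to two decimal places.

ΔQ = 213 − 276 = -63; ΔP = 18.49 − 16.7 = 1.79.
Midpoints: P̄ = 17.59, Q̄ = 244.5.
ε = (ΔQ/ΔP)(P̄/Q̄) = (-63/1.79)(17.59/244.5).

-2.53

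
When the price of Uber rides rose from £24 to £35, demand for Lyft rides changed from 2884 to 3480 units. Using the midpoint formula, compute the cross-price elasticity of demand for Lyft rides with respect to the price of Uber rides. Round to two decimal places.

0.50

ΔQ_x = 3480 − 2884 = 596; ΔP_y = 35 − 24 = 11.
Midpoints: P̄_y = 29.50, Q̄_x = 3182.0.
ε_xy = (ΔQ_x/ΔP_y)(P̄_y/Q̄_x) = (596/11)(29.50/3182.0).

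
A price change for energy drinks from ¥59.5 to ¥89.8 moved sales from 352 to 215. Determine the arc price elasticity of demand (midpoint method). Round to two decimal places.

ΔQ = 215 − 352 = -137; ΔP = 89.8 − 59.5 = 30.3.
Midpoints: P̄ = 74.65, Q̄ = 283.5.
ε = (ΔQ/ΔP)(P̄/Q̄) = (-137/30.3)(74.65/283.5).

-1.19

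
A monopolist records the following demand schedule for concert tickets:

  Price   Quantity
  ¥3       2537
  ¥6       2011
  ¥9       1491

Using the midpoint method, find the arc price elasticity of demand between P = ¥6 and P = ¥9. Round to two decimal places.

-0.74

At P = 6, Q = 2011; at P = 9, Q = 1491.
ΔQ = -520, ΔP = 3. Midpoints: P̄ = 7.50, Q̄ = 1751.0.
ε = (ΔQ/ΔP)(P̄/Q̄) = (-520/3)(7.50/1751.0).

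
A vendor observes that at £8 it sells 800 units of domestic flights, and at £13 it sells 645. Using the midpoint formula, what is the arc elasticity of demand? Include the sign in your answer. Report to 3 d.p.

ΔQ = 645 − 800 = -155; ΔP = 13 − 8 = 5.
Midpoints: P̄ = 10.50, Q̄ = 722.5.
ε = (ΔQ/ΔP)(P̄/Q̄) = (-155/5)(10.50/722.5).

-0.451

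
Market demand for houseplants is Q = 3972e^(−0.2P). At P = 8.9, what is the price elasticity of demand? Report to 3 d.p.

-1.780

At P = 8.9, Q = 669.831.
dQ/dP = −0.2·3972e^(−0.2P) = −0.2Q = -133.966.
ε = (dQ/dP)(P/Q) = (-133.966)(8.9/669.831).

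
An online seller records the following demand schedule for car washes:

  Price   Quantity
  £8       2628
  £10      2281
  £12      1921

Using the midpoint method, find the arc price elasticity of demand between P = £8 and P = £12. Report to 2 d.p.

-0.78

At P = 8, Q = 2628; at P = 12, Q = 1921.
ΔQ = -707, ΔP = 4. Midpoints: P̄ = 10.00, Q̄ = 2274.5.
ε = (ΔQ/ΔP)(P̄/Q̄) = (-707/4)(10.00/2274.5).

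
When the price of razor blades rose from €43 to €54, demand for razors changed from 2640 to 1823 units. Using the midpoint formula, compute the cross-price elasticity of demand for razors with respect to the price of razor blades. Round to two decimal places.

ΔQ_x = 1823 − 2640 = -817; ΔP_y = 54 − 43 = 11.
Midpoints: P̄_y = 48.50, Q̄_x = 2231.5.
ε_xy = (ΔQ_x/ΔP_y)(P̄_y/Q̄_x) = (-817/11)(48.50/2231.5).

-1.61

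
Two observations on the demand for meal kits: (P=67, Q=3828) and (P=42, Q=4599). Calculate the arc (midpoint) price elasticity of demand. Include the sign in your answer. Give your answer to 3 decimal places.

ΔQ = 4599 − 3828 = 771; ΔP = 42 − 67 = -25.
Midpoints: P̄ = 54.50, Q̄ = 4213.5.
ε = (ΔQ/ΔP)(P̄/Q̄) = (771/-25)(54.50/4213.5).

-0.399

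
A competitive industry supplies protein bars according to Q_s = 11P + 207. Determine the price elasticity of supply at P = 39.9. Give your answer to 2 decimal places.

0.68

At P = 39.9, Q_s = 645.90.
dQ_s/dP = 11.
ε_s = (dQ_s/dP)(P/Q_s) = (11)(39.9/645.90).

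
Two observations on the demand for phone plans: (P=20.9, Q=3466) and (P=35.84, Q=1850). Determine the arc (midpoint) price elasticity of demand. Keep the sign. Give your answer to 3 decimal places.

ΔQ = 1850 − 3466 = -1616; ΔP = 35.84 − 20.9 = 14.94.
Midpoints: P̄ = 28.37, Q̄ = 2658.0.
ε = (ΔQ/ΔP)(P̄/Q̄) = (-1616/14.94)(28.37/2658.0).

-1.155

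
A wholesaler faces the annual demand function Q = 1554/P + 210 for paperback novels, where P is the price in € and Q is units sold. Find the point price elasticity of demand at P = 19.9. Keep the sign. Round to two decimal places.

-0.27

At P = 19.9, Q = 288.090.
dQ/dP = −1554/P² = -3.924.
ε = (dQ/dP)(P/Q) = (-3.924)(19.9/288.090).
|ε| < 1, so demand is inelastic at this price.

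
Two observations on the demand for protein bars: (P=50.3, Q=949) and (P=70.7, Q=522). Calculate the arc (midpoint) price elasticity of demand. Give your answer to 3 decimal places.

ΔQ = 522 − 949 = -427; ΔP = 70.7 − 50.3 = 20.4.
Midpoints: P̄ = 60.50, Q̄ = 735.5.
ε = (ΔQ/ΔP)(P̄/Q̄) = (-427/20.4)(60.50/735.5).

-1.722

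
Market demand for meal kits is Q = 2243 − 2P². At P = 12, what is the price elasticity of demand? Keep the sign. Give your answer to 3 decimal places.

-0.295

At P = 12, Q = 1955.
dQ/dP = −4P = -48.
ε = (dQ/dP)(P/Q) = (-48)(12/1955).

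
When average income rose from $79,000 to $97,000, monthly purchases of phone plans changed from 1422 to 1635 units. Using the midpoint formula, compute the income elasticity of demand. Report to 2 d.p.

ΔQ = 213, ΔI = 18000. Midpoints: Ī = 88,000, Q̄ = 1528.5.
ε_I = (ΔQ/ΔI)(Ī/Q̄) = (213/18000)(88000/1528.5).
ε_I > 0, so the good is normal.

0.68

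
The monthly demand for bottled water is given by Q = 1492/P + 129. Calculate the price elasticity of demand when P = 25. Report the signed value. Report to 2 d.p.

-0.32

At P = 25, Q = 188.680.
dQ/dP = −1492/P² = -2.387.
ε = (dQ/dP)(P/Q) = (-2.387)(25/188.680).
|ε| < 1, so demand is inelastic at this price.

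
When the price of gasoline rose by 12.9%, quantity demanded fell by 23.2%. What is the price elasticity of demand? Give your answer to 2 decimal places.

ε = %ΔQ / %ΔP = (-23.2)/(12.9) = -1.798.

-1.80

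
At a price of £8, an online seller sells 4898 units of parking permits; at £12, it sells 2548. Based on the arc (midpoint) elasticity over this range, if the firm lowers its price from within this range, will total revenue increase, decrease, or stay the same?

Arc ε = (-2350/4)(10.00/3723.0) ≈ -1.578.
|ε| = 1.58 > 1, so demand is elastic. A price cut therefore raises total revenue.

increase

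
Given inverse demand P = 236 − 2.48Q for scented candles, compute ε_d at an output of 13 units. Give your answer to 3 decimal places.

At Q = 13, P = 236 − 2.48(13) = 203.76.
dP/dQ = −2.48, so dQ/dP = 1/(−2.48) = -0.403.
ε = (dQ/dP)(P/Q) = (-0.403)(203.76/13).

-6.320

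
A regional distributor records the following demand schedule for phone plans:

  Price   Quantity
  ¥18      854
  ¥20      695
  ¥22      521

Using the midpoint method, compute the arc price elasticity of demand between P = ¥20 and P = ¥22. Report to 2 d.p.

-3.00

At P = 20, Q = 695; at P = 22, Q = 521.
ΔQ = -174, ΔP = 2. Midpoints: P̄ = 21.00, Q̄ = 608.0.
ε = (ΔQ/ΔP)(P̄/Q̄) = (-174/2)(21.00/608.0).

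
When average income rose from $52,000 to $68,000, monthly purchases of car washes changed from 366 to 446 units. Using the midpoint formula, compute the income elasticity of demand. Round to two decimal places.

0.74

ΔQ = 80, ΔI = 16000. Midpoints: Ī = 60,000, Q̄ = 406.0.
ε_I = (ΔQ/ΔI)(Ī/Q̄) = (80/16000)(60000/406.0).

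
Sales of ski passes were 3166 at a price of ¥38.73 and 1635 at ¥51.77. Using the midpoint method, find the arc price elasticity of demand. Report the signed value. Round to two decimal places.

ΔQ = 1635 − 3166 = -1531; ΔP = 51.77 − 38.73 = 13.04.
Midpoints: P̄ = 45.25, Q̄ = 2400.5.
ε = (ΔQ/ΔP)(P̄/Q̄) = (-1531/13.04)(45.25/2400.5).

-2.21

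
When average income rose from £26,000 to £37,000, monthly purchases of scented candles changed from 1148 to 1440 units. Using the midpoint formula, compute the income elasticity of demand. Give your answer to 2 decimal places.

0.65

ΔQ = 292, ΔI = 11000. Midpoints: Ī = 31,500, Q̄ = 1294.0.
ε_I = (ΔQ/ΔI)(Ī/Q̄) = (292/11000)(31500/1294.0).
ε_I > 0, so the good is normal.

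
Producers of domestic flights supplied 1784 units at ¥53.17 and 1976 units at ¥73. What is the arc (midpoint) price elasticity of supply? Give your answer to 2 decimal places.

ΔQ = 1976 − 1784 = 192; ΔP = 73 − 53.17 = 19.83.
Midpoints: P̄ = 63.09, Q̄ = 1880.0.
ε_s = (ΔQ/ΔP)(P̄/Q̄) = (192/19.83)(63.09/1880.0).

0.32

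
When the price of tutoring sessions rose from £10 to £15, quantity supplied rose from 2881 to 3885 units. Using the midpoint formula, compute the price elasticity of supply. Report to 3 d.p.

0.742

ΔQ = 3885 − 2881 = 1004; ΔP = 15 − 10 = 5.
Midpoints: P̄ = 12.50, Q̄ = 3383.0.
ε_s = (ΔQ/ΔP)(P̄/Q̄) = (1004/5)(12.50/3383.0).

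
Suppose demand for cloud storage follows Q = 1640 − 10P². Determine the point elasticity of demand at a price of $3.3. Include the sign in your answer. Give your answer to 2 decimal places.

-0.14

At P = 3.3, Q = 1531.100.
dQ/dP = −20P = -66.
ε = (dQ/dP)(P/Q) = (-66)(3.3/1531.100).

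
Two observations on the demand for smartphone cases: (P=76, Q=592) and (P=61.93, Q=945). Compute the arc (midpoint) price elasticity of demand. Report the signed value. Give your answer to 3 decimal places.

ΔQ = 945 − 592 = 353; ΔP = 61.93 − 76 = -14.07.
Midpoints: P̄ = 68.97, Q̄ = 768.5.
ε = (ΔQ/ΔP)(P̄/Q̄) = (353/-14.07)(68.97/768.5).

-2.251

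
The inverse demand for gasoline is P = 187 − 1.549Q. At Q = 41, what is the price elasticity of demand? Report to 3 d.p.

At Q = 41, P = 187 − 1.549(41) = 123.49.
dP/dQ = −1.549, so dQ/dP = 1/(−1.549) = -0.646.
ε = (dQ/dP)(P/Q) = (-0.646)(123.49/41).

-1.944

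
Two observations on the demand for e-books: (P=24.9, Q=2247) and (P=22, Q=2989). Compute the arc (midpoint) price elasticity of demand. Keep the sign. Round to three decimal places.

ΔQ = 2989 − 2247 = 742; ΔP = 22 − 24.9 = -2.9.
Midpoints: P̄ = 23.45, Q̄ = 2618.0.
ε = (ΔQ/ΔP)(P̄/Q̄) = (742/-2.9)(23.45/2618.0).

-2.292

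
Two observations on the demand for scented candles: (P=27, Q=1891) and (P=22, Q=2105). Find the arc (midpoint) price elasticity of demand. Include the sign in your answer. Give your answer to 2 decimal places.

ΔQ = 2105 − 1891 = 214; ΔP = 22 − 27 = -5.
Midpoints: P̄ = 24.50, Q̄ = 1998.0.
ε = (ΔQ/ΔP)(P̄/Q̄) = (214/-5)(24.50/1998.0).

-0.52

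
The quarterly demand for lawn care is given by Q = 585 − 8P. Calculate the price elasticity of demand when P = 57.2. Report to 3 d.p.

-3.592

At P = 57.2, Q = 127.400.
dQ/dP = −8.
ε = (dQ/dP)(P/Q) = (-8)(57.2/127.400).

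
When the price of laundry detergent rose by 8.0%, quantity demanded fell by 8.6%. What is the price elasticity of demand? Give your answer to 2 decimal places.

ε = %ΔQ / %ΔP = (-8.6)/(8.0) = -1.075.

-1.08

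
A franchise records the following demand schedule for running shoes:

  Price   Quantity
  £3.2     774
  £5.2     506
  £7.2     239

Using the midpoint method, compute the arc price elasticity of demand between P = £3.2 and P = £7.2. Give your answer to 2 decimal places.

At P = 3.2, Q = 774; at P = 7.2, Q = 239.
ΔQ = -535, ΔP = 4.0. Midpoints: P̄ = 5.20, Q̄ = 506.5.
ε = (ΔQ/ΔP)(P̄/Q̄) = (-535/4.0)(5.20/506.5).

-1.37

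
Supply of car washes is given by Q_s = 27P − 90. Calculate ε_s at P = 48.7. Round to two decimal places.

1.07

At P = 48.7, Q_s = 1224.90.
dQ_s/dP = 27.
ε_s = (dQ_s/dP)(P/Q_s) = (27)(48.7/1224.90).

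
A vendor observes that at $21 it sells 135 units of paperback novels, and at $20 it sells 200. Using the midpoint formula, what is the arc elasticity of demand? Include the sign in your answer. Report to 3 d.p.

-7.955

ΔQ = 200 − 135 = 65; ΔP = 20 − 21 = -1.
Midpoints: P̄ = 20.50, Q̄ = 167.5.
ε = (ΔQ/ΔP)(P̄/Q̄) = (65/-1)(20.50/167.5).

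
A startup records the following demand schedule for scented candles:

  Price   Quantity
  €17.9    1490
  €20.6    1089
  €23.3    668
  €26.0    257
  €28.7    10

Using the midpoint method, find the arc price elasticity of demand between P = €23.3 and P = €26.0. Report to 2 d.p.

At P = 23.3, Q = 668; at P = 26.0, Q = 257.
ΔQ = -411, ΔP = 2.7. Midpoints: P̄ = 24.65, Q̄ = 462.5.
ε = (ΔQ/ΔP)(P̄/Q̄) = (-411/2.7)(24.65/462.5).

-8.11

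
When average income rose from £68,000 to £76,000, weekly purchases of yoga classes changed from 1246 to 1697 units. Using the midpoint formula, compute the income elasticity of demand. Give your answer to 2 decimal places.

ΔQ = 451, ΔI = 8000. Midpoints: Ī = 72,000, Q̄ = 1471.5.
ε_I = (ΔQ/ΔI)(Ī/Q̄) = (451/8000)(72000/1471.5).

2.76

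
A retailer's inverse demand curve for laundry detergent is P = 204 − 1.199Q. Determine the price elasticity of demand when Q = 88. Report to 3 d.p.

At Q = 88, P = 204 − 1.199(88) = 98.49.
dP/dQ = −1.199, so dQ/dP = 1/(−1.199) = -0.834.
ε = (dQ/dP)(P/Q) = (-0.834)(98.49/88).

-0.933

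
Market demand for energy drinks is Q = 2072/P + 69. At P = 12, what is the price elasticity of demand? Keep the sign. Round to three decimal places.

At P = 12, Q = 241.667.
dQ/dP = −2072/P² = -14.389.
ε = (dQ/dP)(P/Q) = (-14.389)(12/241.667).
|ε| < 1, so demand is inelastic at this price.

-0.714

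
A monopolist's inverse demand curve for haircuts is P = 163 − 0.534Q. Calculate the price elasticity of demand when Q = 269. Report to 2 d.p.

At Q = 269, P = 163 − 0.534(269) = 19.35.
dP/dQ = −0.534, so dQ/dP = 1/(−0.534) = -1.873.
ε = (dQ/dP)(P/Q) = (-1.873)(19.35/269).

-0.13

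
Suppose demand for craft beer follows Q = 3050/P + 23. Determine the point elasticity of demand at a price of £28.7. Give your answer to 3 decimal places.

At P = 28.7, Q = 129.272.
dQ/dP = −3050/P² = -3.703.
ε = (dQ/dP)(P/Q) = (-3.703)(28.7/129.272).
|ε| < 1, so demand is inelastic at this price.

-0.822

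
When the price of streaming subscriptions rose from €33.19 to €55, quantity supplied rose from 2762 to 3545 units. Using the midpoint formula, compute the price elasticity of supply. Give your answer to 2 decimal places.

0.50

ΔQ = 3545 − 2762 = 783; ΔP = 55 − 33.19 = 21.81.
Midpoints: P̄ = 44.09, Q̄ = 3153.5.
ε_s = (ΔQ/ΔP)(P̄/Q̄) = (783/21.81)(44.09/3153.5).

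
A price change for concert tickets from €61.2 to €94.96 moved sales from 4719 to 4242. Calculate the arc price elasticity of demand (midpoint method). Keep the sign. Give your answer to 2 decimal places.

-0.25

ΔQ = 4242 − 4719 = -477; ΔP = 94.96 − 61.2 = 33.76.
Midpoints: P̄ = 78.08, Q̄ = 4480.5.
ε = (ΔQ/ΔP)(P̄/Q̄) = (-477/33.76)(78.08/4480.5).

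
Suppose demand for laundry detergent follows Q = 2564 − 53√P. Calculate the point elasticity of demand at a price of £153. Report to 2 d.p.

At P = 153, Q = 1908.426.
dQ/dP = −53/(2√P) = -2.142.
ε = (dQ/dP)(P/Q) = (-2.142)(153/1908.426).

-0.17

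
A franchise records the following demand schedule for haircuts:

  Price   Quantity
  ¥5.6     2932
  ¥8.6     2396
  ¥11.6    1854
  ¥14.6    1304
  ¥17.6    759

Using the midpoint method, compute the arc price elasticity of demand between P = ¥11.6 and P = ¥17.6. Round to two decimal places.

-2.04

At P = 11.6, Q = 1854; at P = 17.6, Q = 759.
ΔQ = -1095, ΔP = 6.0. Midpoints: P̄ = 14.60, Q̄ = 1306.5.
ε = (ΔQ/ΔP)(P̄/Q̄) = (-1095/6.0)(14.60/1306.5).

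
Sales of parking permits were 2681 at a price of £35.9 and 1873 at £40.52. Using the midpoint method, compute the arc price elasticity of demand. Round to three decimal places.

-2.935

ΔQ = 1873 − 2681 = -808; ΔP = 40.52 − 35.9 = 4.62.
Midpoints: P̄ = 38.21, Q̄ = 2277.0.
ε = (ΔQ/ΔP)(P̄/Q̄) = (-808/4.62)(38.21/2277.0).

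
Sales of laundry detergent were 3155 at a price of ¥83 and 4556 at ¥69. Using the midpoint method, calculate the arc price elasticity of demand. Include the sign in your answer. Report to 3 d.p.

-1.973

ΔQ = 4556 − 3155 = 1401; ΔP = 69 − 83 = -14.
Midpoints: P̄ = 76.00, Q̄ = 3855.5.
ε = (ΔQ/ΔP)(P̄/Q̄) = (1401/-14)(76.00/3855.5).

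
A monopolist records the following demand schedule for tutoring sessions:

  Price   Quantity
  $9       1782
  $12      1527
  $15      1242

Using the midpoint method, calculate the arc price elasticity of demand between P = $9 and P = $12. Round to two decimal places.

-0.54

At P = 9, Q = 1782; at P = 12, Q = 1527.
ΔQ = -255, ΔP = 3. Midpoints: P̄ = 10.50, Q̄ = 1654.5.
ε = (ΔQ/ΔP)(P̄/Q̄) = (-255/3)(10.50/1654.5).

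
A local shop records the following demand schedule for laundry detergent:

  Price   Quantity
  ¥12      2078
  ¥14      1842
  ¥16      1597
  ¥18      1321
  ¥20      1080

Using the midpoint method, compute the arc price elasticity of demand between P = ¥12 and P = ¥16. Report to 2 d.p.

At P = 12, Q = 2078; at P = 16, Q = 1597.
ΔQ = -481, ΔP = 4. Midpoints: P̄ = 14.00, Q̄ = 1837.5.
ε = (ΔQ/ΔP)(P̄/Q̄) = (-481/4)(14.00/1837.5).

-0.92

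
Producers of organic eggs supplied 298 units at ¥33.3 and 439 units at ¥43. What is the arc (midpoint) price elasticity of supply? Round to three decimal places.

ΔQ = 439 − 298 = 141; ΔP = 43 − 33.3 = 9.7.
Midpoints: P̄ = 38.15, Q̄ = 368.5.
ε_s = (ΔQ/ΔP)(P̄/Q̄) = (141/9.7)(38.15/368.5).

1.505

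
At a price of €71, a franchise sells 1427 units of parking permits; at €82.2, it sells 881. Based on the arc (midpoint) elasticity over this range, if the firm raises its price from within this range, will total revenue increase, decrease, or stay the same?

decrease

Arc ε = (-546/11.2)(76.60/1154.0) ≈ -3.236.
|ε| = 3.24 > 1, so demand is elastic. A price rise therefore reduces total revenue.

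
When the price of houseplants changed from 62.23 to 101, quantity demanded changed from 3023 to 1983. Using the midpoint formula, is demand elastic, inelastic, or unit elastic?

inelastic

Arc ε ≈ -0.875.
|ε| = 0.87 < 1.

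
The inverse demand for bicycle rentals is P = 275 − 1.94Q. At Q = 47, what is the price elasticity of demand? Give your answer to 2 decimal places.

-2.02

At Q = 47, P = 275 − 1.94(47) = 183.82.
dP/dQ = −1.94, so dQ/dP = 1/(−1.94) = -0.515.
ε = (dQ/dP)(P/Q) = (-0.515)(183.82/47).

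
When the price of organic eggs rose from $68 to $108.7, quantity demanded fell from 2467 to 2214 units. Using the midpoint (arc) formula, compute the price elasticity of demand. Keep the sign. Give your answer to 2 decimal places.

ΔQ = 2214 − 2467 = -253; ΔP = 108.7 − 68 = 40.7.
Midpoints: P̄ = 88.35, Q̄ = 2340.5.
ε = (ΔQ/ΔP)(P̄/Q̄) = (-253/40.7)(88.35/2340.5).

-0.23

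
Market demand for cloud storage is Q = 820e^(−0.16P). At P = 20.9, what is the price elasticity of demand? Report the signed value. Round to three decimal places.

-3.344

At P = 20.9, Q = 28.942.
dQ/dP = −0.16·820e^(−0.16P) = −0.16Q = -4.631.
ε = (dQ/dP)(P/Q) = (-4.631)(20.9/28.942).
|ε| > 1, so demand is elastic at this price.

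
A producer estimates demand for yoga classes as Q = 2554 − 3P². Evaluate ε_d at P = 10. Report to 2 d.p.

-0.27

At P = 10, Q = 2254.
dQ/dP = −6P = -60.
ε = (dQ/dP)(P/Q) = (-60)(10/2254).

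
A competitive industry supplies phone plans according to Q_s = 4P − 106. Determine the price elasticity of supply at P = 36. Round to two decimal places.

At P = 36, Q_s = 38.
dQ_s/dP = 4.
ε_s = (dQ_s/dP)(P/Q_s) = (4)(36/38).

3.79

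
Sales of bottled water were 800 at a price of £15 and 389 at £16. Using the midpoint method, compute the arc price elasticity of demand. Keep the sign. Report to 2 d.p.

-10.72

ΔQ = 389 − 800 = -411; ΔP = 16 − 15 = 1.
Midpoints: P̄ = 15.50, Q̄ = 594.5.
ε = (ΔQ/ΔP)(P̄/Q̄) = (-411/1)(15.50/594.5).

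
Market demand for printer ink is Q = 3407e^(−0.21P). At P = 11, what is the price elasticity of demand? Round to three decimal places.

-2.310

At P = 11, Q = 338.183.
dQ/dP = −0.21·3407e^(−0.21P) = −0.21Q = -71.018.
ε = (dQ/dP)(P/Q) = (-71.018)(11/338.183).
|ε| > 1, so demand is elastic at this price.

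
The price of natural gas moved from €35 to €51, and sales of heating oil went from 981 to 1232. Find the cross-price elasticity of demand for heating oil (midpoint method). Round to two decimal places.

ΔQ_x = 1232 − 981 = 251; ΔP_y = 51 − 35 = 16.
Midpoints: P̄_y = 43.00, Q̄_x = 1106.5.
ε_xy = (ΔQ_x/ΔP_y)(P̄_y/Q̄_x) = (251/16)(43.00/1106.5).
ε_xy > 0, so the goods are substitutes.

0.61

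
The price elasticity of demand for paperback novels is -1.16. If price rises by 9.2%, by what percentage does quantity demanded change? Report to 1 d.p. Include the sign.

%ΔQ ≈ ε × %ΔP = (-1.16)(9.2%) = -10.67%.

-10.7%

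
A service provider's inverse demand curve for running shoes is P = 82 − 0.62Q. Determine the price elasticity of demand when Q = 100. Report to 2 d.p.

-0.32

At Q = 100, P = 82 − 0.62(100) = 20.00.
dP/dQ = −0.62, so dQ/dP = 1/(−0.62) = -1.613.
ε = (dQ/dP)(P/Q) = (-1.613)(20.00/100).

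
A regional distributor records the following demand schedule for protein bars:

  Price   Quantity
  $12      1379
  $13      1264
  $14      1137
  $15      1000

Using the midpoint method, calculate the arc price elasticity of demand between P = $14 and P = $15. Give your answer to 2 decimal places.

At P = 14, Q = 1137; at P = 15, Q = 1000.
ΔQ = -137, ΔP = 1. Midpoints: P̄ = 14.50, Q̄ = 1068.5.
ε = (ΔQ/ΔP)(P̄/Q̄) = (-137/1)(14.50/1068.5).

-1.86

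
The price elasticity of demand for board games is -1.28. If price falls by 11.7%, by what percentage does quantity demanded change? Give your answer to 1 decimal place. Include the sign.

%ΔQ ≈ ε × %ΔP = (-1.28)(-11.7%) = 14.98%.

15.0%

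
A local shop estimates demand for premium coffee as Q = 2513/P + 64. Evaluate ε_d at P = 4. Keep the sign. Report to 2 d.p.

At P = 4, Q = 692.250.
dQ/dP = −2513/P² = -157.062.
ε = (dQ/dP)(P/Q) = (-157.062)(4/692.250).

-0.91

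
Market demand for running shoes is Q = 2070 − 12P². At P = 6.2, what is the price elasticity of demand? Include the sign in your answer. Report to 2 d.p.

At P = 6.2, Q = 1608.720.
dQ/dP = −24P = -148.800.
ε = (dQ/dP)(P/Q) = (-148.800)(6.2/1608.720).
|ε| < 1, so demand is inelastic at this price.

-0.57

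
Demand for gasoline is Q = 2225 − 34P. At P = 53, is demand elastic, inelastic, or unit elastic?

elastic

Q = 423, dQ/dP = -34.
ε = (dQ/dP)(P/Q) ≈ -4.260.
|ε| = 4.26 > 1.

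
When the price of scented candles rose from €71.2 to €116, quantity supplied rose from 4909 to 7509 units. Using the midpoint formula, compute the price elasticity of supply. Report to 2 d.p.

0.87

ΔQ = 7509 − 4909 = 2600; ΔP = 116 − 71.2 = 44.8.
Midpoints: P̄ = 93.60, Q̄ = 6209.0.
ε_s = (ΔQ/ΔP)(P̄/Q̄) = (2600/44.8)(93.60/6209.0).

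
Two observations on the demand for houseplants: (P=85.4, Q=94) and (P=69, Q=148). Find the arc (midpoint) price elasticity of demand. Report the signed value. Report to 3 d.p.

-2.101

ΔQ = 148 − 94 = 54; ΔP = 69 − 85.4 = -16.4.
Midpoints: P̄ = 77.20, Q̄ = 121.0.
ε = (ΔQ/ΔP)(P̄/Q̄) = (54/-16.4)(77.20/121.0).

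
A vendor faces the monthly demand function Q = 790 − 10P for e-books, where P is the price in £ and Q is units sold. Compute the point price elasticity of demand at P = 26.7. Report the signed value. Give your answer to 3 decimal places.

-0.511

At P = 26.7, Q = 523.
dQ/dP = −10.
ε = (dQ/dP)(P/Q) = (-10)(26.7/523).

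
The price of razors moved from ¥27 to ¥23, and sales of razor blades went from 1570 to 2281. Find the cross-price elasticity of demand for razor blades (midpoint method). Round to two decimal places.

ΔQ_x = 2281 − 1570 = 711; ΔP_y = 23 − 27 = -4.
Midpoints: P̄_y = 25.00, Q̄_x = 1925.5.
ε_xy = (ΔQ_x/ΔP_y)(P̄_y/Q̄_x) = (711/-4)(25.00/1925.5).

-2.31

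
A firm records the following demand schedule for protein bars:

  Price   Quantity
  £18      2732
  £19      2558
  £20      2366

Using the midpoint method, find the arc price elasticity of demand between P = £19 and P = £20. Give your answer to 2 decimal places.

At P = 19, Q = 2558; at P = 20, Q = 2366.
ΔQ = -192, ΔP = 1. Midpoints: P̄ = 19.50, Q̄ = 2462.0.
ε = (ΔQ/ΔP)(P̄/Q̄) = (-192/1)(19.50/2462.0).

-1.52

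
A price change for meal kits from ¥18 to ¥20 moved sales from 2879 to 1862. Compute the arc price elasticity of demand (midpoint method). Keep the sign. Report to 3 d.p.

ΔQ = 1862 − 2879 = -1017; ΔP = 20 − 18 = 2.
Midpoints: P̄ = 19.00, Q̄ = 2370.5.
ε = (ΔQ/ΔP)(P̄/Q̄) = (-1017/2)(19.00/2370.5).

-4.076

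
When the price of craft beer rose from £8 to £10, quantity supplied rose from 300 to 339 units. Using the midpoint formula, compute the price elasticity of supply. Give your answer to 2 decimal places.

0.55

ΔQ = 339 − 300 = 39; ΔP = 10 − 8 = 2.
Midpoints: P̄ = 9.00, Q̄ = 319.5.
ε_s = (ΔQ/ΔP)(P̄/Q̄) = (39/2)(9.00/319.5).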